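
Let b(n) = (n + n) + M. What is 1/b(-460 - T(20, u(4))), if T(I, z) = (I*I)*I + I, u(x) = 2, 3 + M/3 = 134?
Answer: -1/16567 ≈ -6.0361e-5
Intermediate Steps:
M = 393 (M = -9 + 3*134 = -9 + 402 = 393)
T(I, z) = I + I³ (T(I, z) = I²*I + I = I³ + I = I + I³)
b(n) = 393 + 2*n (b(n) = (n + n) + 393 = 2*n + 393 = 393 + 2*n)
1/b(-460 - T(20, u(4))) = 1/(393 + 2*(-460 - (20 + 20³))) = 1/(393 + 2*(-460 - (20 + 8000))) = 1/(393 + 2*(-460 - 1*8020)) = 1/(393 + 2*(-460 - 8020)) = 1/(393 + 2*(-8480)) = 1/(393 - 16960) = 1/(-16567) = -1/16567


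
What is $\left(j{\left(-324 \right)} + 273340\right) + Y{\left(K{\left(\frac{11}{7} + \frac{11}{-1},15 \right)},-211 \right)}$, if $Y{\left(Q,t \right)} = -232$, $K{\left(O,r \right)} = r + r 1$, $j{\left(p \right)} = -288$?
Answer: $272820$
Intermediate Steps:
$K{\left(O,r \right)} = 2 r$ ($K{\left(O,r \right)} = r + r = 2 r$)
$\left(j{\left(-324 \right)} + 273340\right) + Y{\left(K{\left(\frac{11}{7} + \frac{11}{-1},15 \right)},-211 \right)} = \left(-288 + 273340\right) - 232 = 273052 - 232 = 272820$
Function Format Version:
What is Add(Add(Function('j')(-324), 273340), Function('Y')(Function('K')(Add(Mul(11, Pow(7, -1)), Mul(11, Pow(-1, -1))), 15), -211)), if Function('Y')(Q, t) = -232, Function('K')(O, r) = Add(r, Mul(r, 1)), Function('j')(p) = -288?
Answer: 272820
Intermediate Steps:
Function('K')(O, r) = Mul(2, r) (Function('K')(O, r) = Add(r, r) = Mul(2, r))
Add(Add(Function('j')(-324), 273340), Function('Y')(Function('K')(Add(Mul(11, Pow(7, -1)), Mul(11, Pow(-1, -1))), 15), -211)) = Add(Add(-288, 273340), -232) = Add(273052, -232) = 272820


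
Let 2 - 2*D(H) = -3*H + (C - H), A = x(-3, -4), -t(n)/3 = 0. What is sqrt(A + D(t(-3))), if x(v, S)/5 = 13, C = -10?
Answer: sqrt(71) ≈ 8.4261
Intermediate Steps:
x(v, S) = 65 (x(v, S) = 5*13 = 65)
t(n) = 0 (t(n) = -3*0 = 0)
A = 65
D(H) = 6 + 2*H (D(H) = 1 - (-3*H + (-10 - H))/2 = 1 - (-10 - 4*H)/2 = 1 + (5 + 2*H) = 6 + 2*H)
sqrt(A + D(t(-3))) = sqrt(65 + (6 + 2*0)) = sqrt(65 + (6 + 0)) = sqrt(65 + 6) = sqrt(71)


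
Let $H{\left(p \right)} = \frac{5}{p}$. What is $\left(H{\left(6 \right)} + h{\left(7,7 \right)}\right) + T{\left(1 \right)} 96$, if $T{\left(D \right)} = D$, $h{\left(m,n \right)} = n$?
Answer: $\frac{623}{6} \approx 103.83$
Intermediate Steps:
$\left(H{\left(6 \right)} + h{\left(7,7 \right)}\right) + T{\left(1 \right)} 96 = \left(\frac{5}{6} + 7\right) + 1 \cdot 96 = \left(5 \cdot \frac{1}{6} + 7\right) + 96 = \left(\frac{5}{6} + 7\right) + 96 = \frac{47}{6} + 96 = \frac{623}{6}$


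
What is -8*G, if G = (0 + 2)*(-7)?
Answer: 112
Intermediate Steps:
G = -14 (G = 2*(-7) = -14)
-8*G = -8*(-14) = 112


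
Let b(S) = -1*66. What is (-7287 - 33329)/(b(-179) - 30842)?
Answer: 10154/7727 ≈ 1.3141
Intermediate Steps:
b(S) = -66
(-7287 - 33329)/(b(-179) - 30842) = (-7287 - 33329)/(-66 - 30842) = -40616/(-30908) = -40616*(-1/30908) = 10154/7727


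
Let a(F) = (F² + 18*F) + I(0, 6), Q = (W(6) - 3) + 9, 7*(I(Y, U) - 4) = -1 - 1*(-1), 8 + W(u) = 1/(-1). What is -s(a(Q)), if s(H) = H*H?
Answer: -1681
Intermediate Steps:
W(u) = -9 (W(u) = -8 + 1/(-1) = -8 - 1 = -9)
I(Y, U) = 4 (I(Y, U) = 4 + (-1 - 1*(-1))/7 = 4 + (-1 + 1)/7 = 4 + (⅐)*0 = 4 + 0 = 4)
Q = -3 (Q = (-9 - 3) + 9 = -12 + 9 = -3)
a(F) = 4 + F² + 18*F (a(F) = (F² + 18*F) + 4 = 4 + F² + 18*F)
s(H) = H²
-s(a(Q)) = -(4 + (-3)² + 18*(-3))² = -(4 + 9 - 54)² = -1*(-41)² = -1*1681 = -1681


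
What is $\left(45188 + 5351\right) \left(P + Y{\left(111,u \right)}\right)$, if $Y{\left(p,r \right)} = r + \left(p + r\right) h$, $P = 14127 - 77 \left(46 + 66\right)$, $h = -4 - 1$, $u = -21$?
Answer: $254312248$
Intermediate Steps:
$h = -5$
$P = 5503$ ($P = 14127 - 77 \cdot 112 = 14127 - 8624 = 5503$)
$Y{\left(p,r \right)} = - 5 p - 4 r$ ($Y{\left(p,r \right)} = r + \left(p + r\right) \left(-5\right) = r - \left(5 p + 5 r\right) = - 5 p - 4 r$)
$\left(45188 + 5351\right) \left(P + Y{\left(111,u \right)}\right) = \left(45188 + 5351\right) \left(5503 - 471\right) = 50539 \left(5503 + \left(-555 + 84\right)\right) = 50539 \left(5503 - 471\right) = 50539 \cdot 5032 = 254312248$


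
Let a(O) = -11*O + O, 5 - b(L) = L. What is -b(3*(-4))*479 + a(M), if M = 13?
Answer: -8273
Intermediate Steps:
b(L) = 5 - L
a(O) = -10*O
-b(3*(-4))*479 + a(M) = -(5 - 3*(-4))*479 - 10*13 = -(5 - 1*(-12))*479 - 130 = -(5 + 12)*479 - 130 = -1*17*479 - 130 = -17*479 - 130 = -8143 - 130 = -8273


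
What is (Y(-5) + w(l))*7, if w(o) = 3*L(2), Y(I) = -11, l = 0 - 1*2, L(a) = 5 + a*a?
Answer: 112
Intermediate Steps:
L(a) = 5 + a**2
l = -2 (l = 0 - 2 = -2)
w(o) = 27 (w(o) = 3*(5 + 2**2) = 3*(5 + 4) = 3*9 = 27)
(Y(-5) + w(l))*7 = (-11 + 27)*7 = 16*7 = 112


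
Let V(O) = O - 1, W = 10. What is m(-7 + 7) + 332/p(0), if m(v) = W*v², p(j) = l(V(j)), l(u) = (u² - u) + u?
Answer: 332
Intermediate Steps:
V(O) = -1 + O
l(u) = u²
p(j) = (-1 + j)²
m(v) = 10*v²
m(-7 + 7) + 332/p(0) = 10*(-7 + 7)² + 332/((-1 + 0)²) = 10*0² + 332/((-1)²) = 10*0 + 332/1 = 0 + 332*1 = 0 + 332 = 332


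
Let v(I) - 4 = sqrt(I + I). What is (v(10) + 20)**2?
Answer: 596 + 96*sqrt(5) ≈ 810.66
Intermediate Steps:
v(I) = 4 + sqrt(2)*sqrt(I) (v(I) = 4 + sqrt(I + I) = 4 + sqrt(2*I) = 4 + sqrt(2)*sqrt(I))
(v(10) + 20)**2 = ((4 + sqrt(2)*sqrt(10)) + 20)**2 = ((4 + 2*sqrt(5)) + 20)**2 = (24 + 2*sqrt(5))**2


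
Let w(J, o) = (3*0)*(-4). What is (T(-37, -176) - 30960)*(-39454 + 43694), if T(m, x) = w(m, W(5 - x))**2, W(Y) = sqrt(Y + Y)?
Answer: -131270400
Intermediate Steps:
W(Y) = sqrt(2)*sqrt(Y) (W(Y) = sqrt(2*Y) = sqrt(2)*sqrt(Y))
w(J, o) = 0 (w(J, o) = 0*(-4) = 0)
T(m, x) = 0 (T(m, x) = 0**2 = 0)
(T(-37, -176) - 30960)*(-39454 + 43694) = (0 - 30960)*(-39454 + 43694) = -30960*4240 = -131270400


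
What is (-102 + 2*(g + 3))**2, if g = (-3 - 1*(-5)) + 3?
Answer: 7396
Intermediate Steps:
g = 5 (g = (-3 + 5) + 3 = 2 + 3 = 5)
(-102 + 2*(g + 3))**2 = (-102 + 2*(5 + 3))**2 = (-102 + 2*8)**2 = (-102 + 16)**2 = (-86)**2 = 7396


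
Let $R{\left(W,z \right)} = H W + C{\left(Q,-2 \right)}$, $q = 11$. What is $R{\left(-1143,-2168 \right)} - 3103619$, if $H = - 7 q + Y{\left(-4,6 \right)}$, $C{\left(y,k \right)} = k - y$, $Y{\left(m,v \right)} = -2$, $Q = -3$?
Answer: $-3013321$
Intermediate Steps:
$H = -79$ ($H = \left(-7\right) 11 - 2 = -77 - 2 = -79$)
$R{\left(W,z \right)} = 1 - 79 W$ ($R{\left(W,z \right)} = - 79 W - -1 = - 79 W + \left(-2 + 3\right) = - 79 W + 1 = 1 - 79 W$)
$R{\left(-1143,-2168 \right)} - 3103619 = \left(1 - -90297\right) - 3103619 = \left(1 + 90297\right) - 3103619 = 90298 - 3103619 = -3013321$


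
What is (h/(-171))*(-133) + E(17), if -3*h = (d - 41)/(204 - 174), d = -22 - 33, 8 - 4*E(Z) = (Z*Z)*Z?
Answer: -661727/540 ≈ -1225.4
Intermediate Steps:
E(Z) = 2 - Z³/4 (E(Z) = 2 - Z*Z*Z/4 = 2 - Z²*Z/4 = 2 - Z³/4)
d = -55
h = 16/15 (h = -(-55 - 41)/(3*(204 - 174)) = -(-32)/30 = -⅓*(-16/5) = 16/15 ≈ 1.0667)
(h/(-171))*(-133) + E(17) = ((16/15)/(-171))*(-133) + (2 - ¼*17³) = ((16/15)*(-1/171))*(-133) + (2 - ¼*4913) = -16/2565*(-133) + (2 - 4913/4) = 112/135 - 4905/4 = -661727/540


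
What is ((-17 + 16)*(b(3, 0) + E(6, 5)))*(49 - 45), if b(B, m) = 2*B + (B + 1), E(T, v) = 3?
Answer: -52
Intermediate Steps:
b(B, m) = 1 + 3*B (b(B, m) = 2*B + (1 + B) = 1 + 3*B)
((-17 + 16)*(b(3, 0) + E(6, 5)))*(49 - 45) = ((-17 + 16)*((1 + 3*3) + 3))*(49 - 45) = -((1 + 9) + 3)*4 = -(10 + 3)*4 = -1*13*4 = -13*4 = -52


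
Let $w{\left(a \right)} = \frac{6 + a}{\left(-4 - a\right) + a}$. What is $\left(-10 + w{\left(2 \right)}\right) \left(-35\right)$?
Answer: $420$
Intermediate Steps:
$w{\left(a \right)} = - \frac{3}{2} - \frac{a}{4}$ ($w{\left(a \right)} = \frac{6 + a}{-4} = \left(6 + a\right) \left(- \frac{1}{4}\right) = - \frac{3}{2} - \frac{a}{4}$)
$\left(-10 + w{\left(2 \right)}\right) \left(-35\right) = \left(-10 - 2\right) \left(-35\right) = \left(-12\right) \left(-35\right) = 420$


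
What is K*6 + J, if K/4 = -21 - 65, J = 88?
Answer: -1976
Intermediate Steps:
K = -344 (K = 4*(-21 - 65) = 4*(-86) = -344)
K*6 + J = -344*6 + 88 = -2064 + 88 = -1976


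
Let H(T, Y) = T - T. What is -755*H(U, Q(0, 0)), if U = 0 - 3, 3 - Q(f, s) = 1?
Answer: 0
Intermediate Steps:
Q(f, s) = 2 (Q(f, s) = 3 - 1*1 = 3 - 1 = 2)
U = -3
H(T, Y) = 0
-755*H(U, Q(0, 0)) = -755*0 = 0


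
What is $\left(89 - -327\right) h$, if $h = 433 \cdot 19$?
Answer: $3422432$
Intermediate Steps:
$h = 8227$
$\left(89 - -327\right) h = \left(89 - -327\right) 8227 = \left(89 + 327\right) 8227 = 416 \cdot 8227 = 3422432$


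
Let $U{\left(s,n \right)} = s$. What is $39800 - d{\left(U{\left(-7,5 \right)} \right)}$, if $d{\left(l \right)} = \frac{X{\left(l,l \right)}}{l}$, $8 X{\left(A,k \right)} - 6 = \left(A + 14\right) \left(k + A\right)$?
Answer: $\frac{557177}{14} \approx 39798.0$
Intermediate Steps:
$X{\left(A,k \right)} = \frac{3}{4} + \frac{\left(14 + A\right) \left(A + k\right)}{8}$ ($X{\left(A,k \right)} = \frac{3}{4} + \frac{\left(A + 14\right) \left(k + A\right)}{8} = \frac{3}{4} + \frac{\left(14 + A\right) \left(A + k\right)}{8}$)
$d{\left(l \right)} = \frac{\frac{3}{4} + \frac{l^{2}}{4} + \frac{7 l}{2}}{l}$ ($d{\left(l \right)} = \frac{\frac{3}{4} + \frac{l^{2}}{8} + \frac{7 l}{4} + \frac{7 l}{4} + \frac{l l}{8}}{l} = \frac{\frac{3}{4} + \frac{l^{2}}{8} + \frac{7 l}{4} + \frac{7 l}{4} + \frac{l^{2}}{8}}{l} = \frac{\frac{3}{4} + \frac{l^{2}}{4} + \frac{7 l}{2}}{l}$)
$39800 - d{\left(U{\left(-7,5 \right)} \right)} = 39800 - \frac{3 + \left(-7\right)^{2} + 14 \left(-7\right)}{4 \left(-7\right)} = 39800 - \frac{1}{4} \left(- \frac{1}{7}\right) \left(3 + 49 - 98\right) = 39800 - \frac{1}{4} \left(- \frac{1}{7}\right) \left(-46\right) = 39800 - \frac{23}{14} = \frac{557177}{14}$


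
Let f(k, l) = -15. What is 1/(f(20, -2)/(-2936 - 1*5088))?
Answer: 8024/15 ≈ 534.93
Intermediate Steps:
1/(f(20, -2)/(-2936 - 1*5088)) = 1/(-15/(-2936 - 1*5088)) = 1/(-15/(-2936 - 5088)) = 1/(-15/(-8024)) = 1/(-1/8024*(-15)) = 1/(15/8024) = 8024/15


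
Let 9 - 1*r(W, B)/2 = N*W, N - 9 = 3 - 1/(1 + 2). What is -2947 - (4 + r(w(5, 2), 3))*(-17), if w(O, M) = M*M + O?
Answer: -6143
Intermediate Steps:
w(O, M) = O + M² (w(O, M) = M² + O = O + M²)
N = 35/3 (N = 9 + (3 - 1/(1 + 2)) = 9 + (3 - 1/3) = 9 + (3 - 1*⅓) = 9 + (3 - ⅓) = 9 + 8/3 = 35/3 ≈ 11.667)
r(W, B) = 18 - 70*W/3
-2947 - (4 + r(w(5, 2), 3))*(-17) = -2947 - (4 + (18 - 70*(5 + 2²)/3))*(-17) = -2947 - (4 + (18 - 70*(5 + 4)/3))*(-17) = -2947 - (4 + (18 - 70/3*9))*(-17) = -2947 - (4 + (18 - 210))*(-17) = -2947 - (4 - 192)*(-17) = -2947 - (-188)*(-17) = -2947 - 1*3196 = -2947 - 3196 = -6143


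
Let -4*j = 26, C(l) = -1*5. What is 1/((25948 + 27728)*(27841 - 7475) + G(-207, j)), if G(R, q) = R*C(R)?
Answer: 1/1093166451 ≈ 9.1477e-10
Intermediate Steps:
C(l) = -5
j = -13/2 (j = -1/4*26 = -13/2 ≈ -6.5000)
G(R, q) = -5*R (G(R, q) = R*(-5) = -5*R)
1/((25948 + 27728)*(27841 - 7475) + G(-207, j)) = 1/((25948 + 27728)*(27841 - 7475) - 5*(-207)) = 1/(53676*20366 + 1035) = 1/(1093165416 + 1035) = 1/1093166451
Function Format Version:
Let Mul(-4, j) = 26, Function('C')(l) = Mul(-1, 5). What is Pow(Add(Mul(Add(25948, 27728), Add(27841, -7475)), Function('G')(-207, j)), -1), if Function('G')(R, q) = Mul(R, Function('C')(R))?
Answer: Rational(1, 1093166451) ≈ 9.1477e-10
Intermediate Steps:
Function('C')(l) = -5
j = Rational(-13, 2) (j = Mul(Rational(-1, 4), 26) = Rational(-13, 2) ≈ -6.5000)
Function('G')(R, q) = Mul(-5, R) (Function('G')(R, q) = Mul(R, -5) = Mul(-5, R))
Pow(Add(Mul(Add(25948, 27728), Add(27841, -7475)), Function('G')(-207, j)), -1) = Pow(Add(Mul(Add(25948, 27728), Add(27841, -7475)), Mul(-5, -207)), -1) = Pow(Add(Mul(53676, 20366), 1035), -1) = Pow(Add(1093165416, 1035), -1) = Pow(1093166451, -1) = Rational(1, 1093166451)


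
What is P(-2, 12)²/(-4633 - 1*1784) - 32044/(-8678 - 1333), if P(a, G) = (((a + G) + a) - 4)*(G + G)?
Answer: 12596108/7137843 ≈ 1.7647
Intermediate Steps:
P(a, G) = 2*G*(-4 + G + 2*a) (P(a, G) = (((G + a) + a) - 4)*(2*G) = ((G + 2*a) - 4)*(2*G) = (-4 + G + 2*a)*(2*G) = 2*G*(-4 + G + 2*a))
P(-2, 12)²/(-4633 - 1*1784) - 32044/(-8678 - 1333) = (2*12*(-4 + 12 + 2*(-2)))²/(-4633 - 1*1784) - 32044/(-8678 - 1333) = (2*12*(-4 + 12 - 4))²/(-4633 - 1784) - 32044/(-10011) = (2*12*4)²/(-6417) - 32044*(-1/10011) = 96²*(-1/6417) + 32044/10011 = 9216*(-1/6417) + 32044/10011 = -1024/713 + 32044/10011 = 12596108/7137843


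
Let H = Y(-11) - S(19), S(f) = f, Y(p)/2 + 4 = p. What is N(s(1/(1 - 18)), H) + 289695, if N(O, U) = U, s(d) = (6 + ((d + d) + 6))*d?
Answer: 289646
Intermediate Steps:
Y(p) = -8 + 2*p
s(d) = d*(12 + 2*d) (s(d) = (6 + (2*d + 6))*d = (6 + (6 + 2*d))*d = (12 + 2*d)*d = d*(12 + 2*d))
H = -49 (H = (-8 + 2*(-11)) - 1*19 = (-8 - 22) - 19 = -30 - 19 = -49)
N(s(1/(1 - 18)), H) + 289695 = -49 + 289695 = 289646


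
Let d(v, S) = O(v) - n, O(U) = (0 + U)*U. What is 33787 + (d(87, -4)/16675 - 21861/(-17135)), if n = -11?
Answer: 16790126958/496915 ≈ 33789.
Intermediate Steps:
O(U) = U² (O(U) = U*U = U²)
d(v, S) = 11 + v² (d(v, S) = v² - 1*(-11) = v² + 11 = 11 + v²)
33787 + (d(87, -4)/16675 - 21861/(-17135)) = 33787 + ((11 + 87²)/16675 - 21861/(-17135)) = 33787 + ((11 + 7569)*(1/16675) - 21861*(-1/17135)) = 33787 + (7580*(1/16675) + 21861/17135) = 33787 + (1516/3335 + 21861/17135) = 33787 + 859853/496915 = 16790126958/496915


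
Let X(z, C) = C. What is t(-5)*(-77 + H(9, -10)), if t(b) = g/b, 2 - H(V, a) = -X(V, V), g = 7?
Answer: 462/5 ≈ 92.400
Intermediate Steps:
H(V, a) = 2 + V (H(V, a) = 2 - (-1)*V = 2 + V)
t(b) = 7/b
t(-5)*(-77 + H(9, -10)) = (7/(-5))*(-77 + (2 + 9)) = (7*(-⅕))*(-77 + 11) = -7/5*(-66) = 462/5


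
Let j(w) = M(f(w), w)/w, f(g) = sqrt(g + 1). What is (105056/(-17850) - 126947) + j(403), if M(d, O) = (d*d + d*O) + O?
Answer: -65230537462/513825 + 2*sqrt(101) ≈ -1.2693e+5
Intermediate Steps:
f(g) = sqrt(1 + g)
M(d, O) = O + d**2 + O*d (M(d, O) = (d**2 + O*d) + O = O + d**2 + O*d)
j(w) = (1 + 2*w + w*sqrt(1 + w))/w (j(w) = (w + (sqrt(1 + w))**2 + w*sqrt(1 + w))/w = (w + (1 + w) + w*sqrt(1 + w))/w = (1 + 2*w + w*sqrt(1 + w))/w)
(105056/(-17850) - 126947) + j(403) = (105056/(-17850) - 126947) + (2 + 1/403 + sqrt(1 + 403)) = (105056*(-1/17850) - 126947) + (2 + 1/403 + sqrt(404)) = (-7504/1275 - 126947) + (2 + 1/403 + 2*sqrt(101)) = -161864929/1275 + (807/403 + 2*sqrt(101)) = -65230537462/513825 + 2*sqrt(101)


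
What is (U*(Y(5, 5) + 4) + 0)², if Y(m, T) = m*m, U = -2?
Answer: 3364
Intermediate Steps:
Y(m, T) = m²
(U*(Y(5, 5) + 4) + 0)² = (-2*(5² + 4) + 0)² = (-2*(25 + 4) + 0)² = (-2*29 + 0)² = (-58 + 0)² = (-58)² = 3364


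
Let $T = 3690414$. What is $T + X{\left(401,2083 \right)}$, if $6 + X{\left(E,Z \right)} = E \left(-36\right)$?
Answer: $3675972$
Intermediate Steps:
$X{\left(E,Z \right)} = -6 - 36 E$ ($X{\left(E,Z \right)} = -6 + E \left(-36\right) = -6 - 36 E$)
$T + X{\left(401,2083 \right)} = 3690414 - 14442 = 3675972$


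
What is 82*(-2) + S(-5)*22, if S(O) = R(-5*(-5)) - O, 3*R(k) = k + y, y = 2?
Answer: 144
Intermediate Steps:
R(k) = ⅔ + k/3 (R(k) = (k + 2)/3 = (2 + k)/3 = ⅔ + k/3)
S(O) = 9 - O (S(O) = (⅔ + (-5*(-5))/3) - O = (⅔ + (⅓)*25) - O = (⅔ + 25/3) - O = 9 - O)
82*(-2) + S(-5)*22 = 82*(-2) + (9 - 1*(-5))*22 = -164 + (9 + 5)*22 = -164 + 14*22 = -164 + 308 = 144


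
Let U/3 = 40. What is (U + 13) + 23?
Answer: 156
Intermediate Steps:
U = 120 (U = 3*40 = 120)
(U + 13) + 23 = (120 + 13) + 23 = 133 + 23 = 156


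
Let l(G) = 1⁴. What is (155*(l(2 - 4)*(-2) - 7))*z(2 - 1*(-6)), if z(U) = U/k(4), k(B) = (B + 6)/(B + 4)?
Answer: -8928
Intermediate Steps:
k(B) = (6 + B)/(4 + B)
l(G) = 1
z(U) = 4*U/5 (z(U) = U/(((6 + 4)/(4 + 4))) = U/((10/8)) = U/(((⅛)*10)) = U/(5/4) = U*(⅘) = 4*U/5)
(155*(l(2 - 4)*(-2) - 7))*z(2 - 1*(-6)) = (155*(1*(-2) - 7))*(4*(2 - 1*(-6))/5) = (155*(-2 - 7))*(4*(2 + 6)/5) = (155*(-9))*((⅘)*8) = -1395*32/5 = -8928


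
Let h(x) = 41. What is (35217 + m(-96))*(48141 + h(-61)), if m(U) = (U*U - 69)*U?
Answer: -40612366890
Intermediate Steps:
m(U) = U*(-69 + U²) (m(U) = (U² - 69)*U = (-69 + U²)*U = U*(-69 + U²))
(35217 + m(-96))*(48141 + h(-61)) = (35217 - 96*(-69 + (-96)²))*(48141 + 41) = (35217 - 96*(-69 + 9216))*48182 = (35217 - 96*9147)*48182 = (35217 - 878112)*48182 = -842895*48182 = -40612366890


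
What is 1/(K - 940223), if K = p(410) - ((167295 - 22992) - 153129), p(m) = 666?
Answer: -1/930731 ≈ -1.0744e-6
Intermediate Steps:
K = 9492 (K = 666 - ((167295 - 22992) - 153129) = 666 - (144303 - 153129) = 666 - 1*(-8826) = 666 + 8826 = 9492)
1/(K - 940223) = 1/(9492 - 940223) = 1/(-930731) = -1/930731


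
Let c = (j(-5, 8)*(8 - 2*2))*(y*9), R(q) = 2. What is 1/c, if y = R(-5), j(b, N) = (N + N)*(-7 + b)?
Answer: -1/13824 ≈ -7.2338e-5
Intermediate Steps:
j(b, N) = 2*N*(-7 + b) (j(b, N) = (2*N)*(-7 + b) = 2*N*(-7 + b))
y = 2
c = -13824 (c = ((2*8*(-7 - 5))*(8 - 2*2))*(2*9) = ((2*8*(-12))*(8 - 4))*18 = -192*4*18 = -768*18 = -13824)
1/c = 1/(-13824) = -1/13824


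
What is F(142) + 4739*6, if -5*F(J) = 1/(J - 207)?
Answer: 9241051/325 ≈ 28434.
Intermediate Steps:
F(J) = -1/(5*(-207 + J)) (F(J) = -1/(5*(J - 207)) = -1/(5*(-207 + J)))
F(142) + 4739*6 = -1/(-1035 + 5*142) + 4739*6 = -1/(-1035 + 710) + 28434 = -1/(-325) + 28434 = -1*(-1/325) + 28434 = 1/325 + 28434 = 9241051/325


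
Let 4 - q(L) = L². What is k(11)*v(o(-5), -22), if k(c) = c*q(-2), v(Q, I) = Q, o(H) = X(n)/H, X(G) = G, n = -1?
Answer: 0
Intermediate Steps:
o(H) = -1/H
q(L) = 4 - L²
k(c) = 0 (k(c) = c*(4 - 1*(-2)²) = c*(4 - 1*4) = c*(4 - 4) = c*0 = 0)
k(11)*v(o(-5), -22) = 0*(-1/(-5)) = 0*(-1*(-⅕)) = 0*(⅕) = 0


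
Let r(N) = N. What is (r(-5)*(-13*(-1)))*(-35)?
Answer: 2275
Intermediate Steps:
(r(-5)*(-13*(-1)))*(-35) = -(-65)*(-1)*(-35) = -5*13*(-35) = -65*(-35) = 2275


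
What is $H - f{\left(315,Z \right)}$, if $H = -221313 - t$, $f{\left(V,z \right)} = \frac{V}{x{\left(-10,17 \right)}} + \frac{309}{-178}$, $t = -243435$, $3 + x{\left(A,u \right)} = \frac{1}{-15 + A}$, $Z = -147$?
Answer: $\frac{150345825}{6764} \approx 22227.0$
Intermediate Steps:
$x{\left(A,u \right)} = -3 + \frac{1}{-15 + A}$
$f{\left(V,z \right)} = - \frac{309}{178} - \frac{25 V}{76}$ ($f{\left(V,z \right)} = \frac{V}{\frac{1}{-15 - 10} \left(46 - -30\right)} + \frac{309}{-178} = \frac{V}{\frac{1}{-25} \left(46 + 30\right)} + 309 \left(- \frac{1}{178}\right) = \frac{V}{\left(- \frac{1}{25}\right) 76} - \frac{309}{178} = \frac{V}{- \frac{76}{25}} - \frac{309}{178} = V \left(- \frac{25}{76}\right) - \frac{309}{178} = - \frac{25 V}{76} - \frac{309}{178} = - \frac{309}{178} - \frac{25 V}{76}$)
$H = 22122$ ($H = -221313 - -243435 = -221313 + 243435 = 22122$)
$H - f{\left(315,Z \right)} = 22122 - \left(- \frac{309}{178} - \frac{7875}{76}\right) = 22122 - - \frac{712617}{6764} = 22122 + \frac{712617}{6764} = \frac{150345825}{6764}$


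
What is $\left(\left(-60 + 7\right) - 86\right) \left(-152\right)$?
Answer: $21128$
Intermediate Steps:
$\left(\left(-60 + 7\right) - 86\right) \left(-152\right) = \left(-53 - 86\right) \left(-152\right) = \left(-139\right) \left(-152\right) = 21128$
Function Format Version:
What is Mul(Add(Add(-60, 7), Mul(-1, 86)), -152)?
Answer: 21128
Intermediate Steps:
Mul(Add(Add(-60, 7), Mul(-1, 86)), -152) = Mul(Add(-53, -86), -152) = Mul(-139, -152) = 21128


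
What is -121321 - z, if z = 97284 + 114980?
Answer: -333585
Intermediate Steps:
z = 212264
-121321 - z = -121321 - 1*212264 = -121321 - 212264 = -333585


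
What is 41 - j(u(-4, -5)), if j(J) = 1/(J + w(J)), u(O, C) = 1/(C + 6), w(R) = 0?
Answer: 40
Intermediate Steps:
u(O, C) = 1/(6 + C)
j(J) = 1/J (j(J) = 1/(J + 0) = 1/J)
41 - j(u(-4, -5)) = 41 - 1/(1/(6 - 5)) = 41 - 1/(1/1) = 41 - 1/1 = 41 - 1*1 = 41 - 1 = 40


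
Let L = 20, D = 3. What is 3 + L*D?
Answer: 63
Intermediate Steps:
3 + L*D = 3 + 20*3 = 3 + 60 = 63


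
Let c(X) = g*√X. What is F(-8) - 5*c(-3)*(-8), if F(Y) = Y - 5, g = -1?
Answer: -13 - 40*I*√3 ≈ -13.0 - 69.282*I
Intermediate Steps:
c(X) = -√X
F(Y) = -5 + Y
F(-8) - 5*c(-3)*(-8) = (-5 - 8) - (-5)*√(-3)*(-8) = -13 - (-5)*I*√3*(-8) = -13 + (5*I*√3)*(-8) = -13 - 40*I*√3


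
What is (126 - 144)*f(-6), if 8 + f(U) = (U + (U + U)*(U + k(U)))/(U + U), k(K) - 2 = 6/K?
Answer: 225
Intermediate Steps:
k(K) = 2 + 6/K
f(U) = -8 + (U + 2*U*(2 + U + 6/U))/(2*U) (f(U) = -8 + (U + (U + U)*(U + (2 + 6/U)))/(U + U) = -8 + (U + (2*U)*(2 + U + 6/U))/((2*U)) = -8 + (U + 2*U*(2 + U + 6/U))*(1/(2*U)) = -8 + (U + 2*U*(2 + U + 6/U))/(2*U))
(126 - 144)*f(-6) = (126 - 144)*(-11/2 - 6 + 6/(-6)) = -18*(-11/2 - 6 + 6*(-1/6)) = -18*(-11/2 - 6 - 1) = -18*(-25/2) = 225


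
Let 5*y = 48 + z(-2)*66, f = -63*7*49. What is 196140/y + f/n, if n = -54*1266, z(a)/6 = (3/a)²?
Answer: 2483883913/2377548 ≈ 1044.7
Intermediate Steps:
z(a) = 54/a² (z(a) = 6*(3/a)² = 6*(9/a²) = 54/a²)
f = -21609 (f = -441*49 = -21609)
y = 939/5 (y = (48 + (54/(-2)²)*66)/5 = (48 + (54*(¼))*66)/5 = (48 + (27/2)*66)/5 = (48 + 891)/5 = (⅕)*939 = 939/5 ≈ 187.80)
n = -68364
196140/y + f/n = 196140/(939/5) - 21609/(-68364) = 196140*(5/939) - 21609*(-1/68364) = 326900/313 + 2401/7596 = 2483883913/2377548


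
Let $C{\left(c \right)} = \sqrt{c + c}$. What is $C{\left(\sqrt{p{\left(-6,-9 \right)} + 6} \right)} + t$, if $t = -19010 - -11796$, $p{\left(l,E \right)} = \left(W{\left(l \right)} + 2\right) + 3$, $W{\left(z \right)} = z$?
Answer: $-7214 + \sqrt{2} \sqrt[4]{5} \approx -7211.9$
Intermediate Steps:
$p{\left(l,E \right)} = 5 + l$ ($p{\left(l,E \right)} = \left(l + 2\right) + 3 = \left(2 + l\right) + 3 = 5 + l$)
$C{\left(c \right)} = \sqrt{2} \sqrt{c}$ ($C{\left(c \right)} = \sqrt{2 c} = \sqrt{2} \sqrt{c}$)
$t = -7214$ ($t = -19010 + 11796 = -7214$)
$C{\left(\sqrt{p{\left(-6,-9 \right)} + 6} \right)} + t = \sqrt{2} \sqrt{\sqrt{\left(5 - 6\right) + 6}} - 7214 = \sqrt{2} \sqrt{\sqrt{-1 + 6}} - 7214 = \sqrt{2} \sqrt{\sqrt{5}} - 7214 = \sqrt{2} \sqrt[4]{5} - 7214 = -7214 + \sqrt{2} \sqrt[4]{5}$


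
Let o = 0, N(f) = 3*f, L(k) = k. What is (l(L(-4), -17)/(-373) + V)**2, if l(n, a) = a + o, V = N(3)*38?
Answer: 16277421889/139129 ≈ 1.1700e+5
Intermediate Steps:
V = 342 (V = (3*3)*38 = 9*38 = 342)
l(n, a) = a (l(n, a) = a + 0 = a)
(l(L(-4), -17)/(-373) + V)**2 = (-17/(-373) + 342)**2 = (-17*(-1/373) + 342)**2 = (17/373 + 342)**2 = (127583/373)**2 = 16277421889/139129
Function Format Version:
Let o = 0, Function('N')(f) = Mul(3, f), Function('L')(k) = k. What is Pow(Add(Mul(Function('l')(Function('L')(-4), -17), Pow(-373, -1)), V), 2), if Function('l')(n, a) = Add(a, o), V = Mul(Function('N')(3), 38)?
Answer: Rational(16277421889, 139129) ≈ 1.1700e+5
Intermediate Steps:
V = 342 (V = Mul(Mul(3, 3), 38) = Mul(9, 38) = 342)
Function('l')(n, a) = a (Function('l')(n, a) = Add(a, 0) = a)
Pow(Add(Mul(Function('l')(Function('L')(-4), -17), Pow(-373, -1)), V), 2) = Pow(Add(Mul(-17, Pow(-373, -1)), 342), 2) = Pow(Add(Mul(-17, Rational(-1, 373)), 342), 2) = Pow(Add(Rational(17, 373), 342), 2) = Pow(Rational(127583, 373), 2) = Rational(16277421889, 139129)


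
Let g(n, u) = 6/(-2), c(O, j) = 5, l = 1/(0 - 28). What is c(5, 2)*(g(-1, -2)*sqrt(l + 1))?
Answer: -45*sqrt(21)/14 ≈ -14.730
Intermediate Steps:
l = -1/28 (l = 1/(-28) = -1/28 ≈ -0.035714)
g(n, u) = -3 (g(n, u) = 6*(-1/2) = -3)
c(5, 2)*(g(-1, -2)*sqrt(l + 1)) = 5*(-3*sqrt(-1/28 + 1)) = 5*(-9*sqrt(21)/14) = -45*sqrt(21)/14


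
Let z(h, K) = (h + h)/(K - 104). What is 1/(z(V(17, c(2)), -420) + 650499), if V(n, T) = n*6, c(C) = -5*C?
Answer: 131/85215318 ≈ 1.5373e-6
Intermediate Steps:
V(n, T) = 6*n
z(h, K) = 2*h/(-104 + K) (z(h, K) = (2*h)/(-104 + K) = 2*h/(-104 + K))
1/(z(V(17, c(2)), -420) + 650499) = 1/(2*(6*17)/(-104 - 420) + 650499) = 1/(2*102/(-524) + 650499) = 1/(2*102*(-1/524) + 650499) = 1/(-51/131 + 650499) = 1/(85215318/131) = 131/85215318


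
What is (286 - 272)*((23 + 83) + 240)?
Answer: 4844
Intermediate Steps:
(286 - 272)*((23 + 83) + 240) = 14*(106 + 240) = 14*346 = 4844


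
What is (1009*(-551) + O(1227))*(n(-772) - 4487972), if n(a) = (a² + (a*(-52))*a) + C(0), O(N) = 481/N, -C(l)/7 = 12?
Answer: 23795993276886880/1227 ≈ 1.9394e+13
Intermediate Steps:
C(l) = -84 (C(l) = -7*12 = -84)
n(a) = -84 - 51*a² (n(a) = (a² + (a*(-52))*a) - 84 = (a² + (-52*a)*a) - 84 = (a² - 52*a²) - 84 = -51*a² - 84 = -84 - 51*a²)
(1009*(-551) + O(1227))*(n(-772) - 4487972) = (1009*(-551) + 481/1227)*((-84 - 51*(-772)²) - 4487972) = (-555959 + 481*(1/1227))*((-84 - 51*595984) - 4487972) = (-555959 + 481/1227)*((-84 - 30395184) - 4487972) = -682161212*(-30395268 - 4487972)/1227 = -682161212/1227*(-34883240) = 23795993276886880/1227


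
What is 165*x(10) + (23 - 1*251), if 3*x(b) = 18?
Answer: 762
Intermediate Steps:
x(b) = 6 (x(b) = (⅓)*18 = 6)
165*x(10) + (23 - 1*251) = 165*6 + (23 - 1*251) = 990 + (23 - 251) = 990 - 228 = 762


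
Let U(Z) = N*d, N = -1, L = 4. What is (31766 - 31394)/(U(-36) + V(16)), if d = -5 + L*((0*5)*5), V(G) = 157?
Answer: 62/27 ≈ 2.2963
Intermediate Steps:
d = -5 (d = -5 + 4*((0*5)*5) = -5 + 4*(0*5) = -5 + 4*0 = -5 + 0 = -5)
U(Z) = 5 (U(Z) = -1*(-5) = 5)
(31766 - 31394)/(U(-36) + V(16)) = (31766 - 31394)/(5 + 157) = 372/162 = 372*(1/162) = 62/27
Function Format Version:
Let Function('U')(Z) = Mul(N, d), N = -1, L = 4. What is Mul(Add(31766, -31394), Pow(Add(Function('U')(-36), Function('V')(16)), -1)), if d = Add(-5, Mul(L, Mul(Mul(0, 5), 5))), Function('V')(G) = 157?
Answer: Rational(62, 27) ≈ 2.2963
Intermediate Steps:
d = -5 (d = Add(-5, Mul(4, Mul(Mul(0, 5), 5))) = Add(-5, Mul(4, Mul(0, 5))) = Add(-5, Mul(4, 0)) = Add(-5, 0) = -5)
Function('U')(Z) = 5 (Function('U')(Z) = Mul(-1, -5) = 5)
Mul(Add(31766, -31394), Pow(Add(Function('U')(-36), Function('V')(16)), -1)) = Mul(Add(31766, -31394), Pow(Add(5, 157), -1)) = Mul(372, Pow(162, -1)) = Mul(372, Rational(1, 162)) = Rational(62, 27)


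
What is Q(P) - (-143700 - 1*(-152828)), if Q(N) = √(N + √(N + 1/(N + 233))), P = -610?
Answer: -9128 + √(-86698690 + 377*I*√86699067)/377 ≈ -9127.5 + 24.703*I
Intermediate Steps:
Q(N) = √(N + √(N + 1/(233 + N)))
Q(P) - (-143700 - 1*(-152828)) = √(-610 + √((1 - 610*(233 - 610))/(233 - 610))) - (-143700 - 1*(-152828)) = √(-610 + √((1 - 610*(-377))/(-377))) - (-143700 + 152828) = √(-610 + √(-(1 + 229970)/377)) - 1*9128 = √(-610 + √(-1/377*229971)) - 9128 = √(-610 + √(-229971/377)) - 9128 = √(-610 + I*√86699067/377) - 9128 = -9128 + √(-610 + I*√86699067/377)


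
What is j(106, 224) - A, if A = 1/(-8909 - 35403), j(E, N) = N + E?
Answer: 14622961/44312 ≈ 330.00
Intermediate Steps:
j(E, N) = E + N
A = -1/44312 (A = 1/(-44312) = -1/44312 ≈ -2.2567e-5)
j(106, 224) - A = (106 + 224) - 1*(-1/44312) = 330 + 1/44312 = 14622961/44312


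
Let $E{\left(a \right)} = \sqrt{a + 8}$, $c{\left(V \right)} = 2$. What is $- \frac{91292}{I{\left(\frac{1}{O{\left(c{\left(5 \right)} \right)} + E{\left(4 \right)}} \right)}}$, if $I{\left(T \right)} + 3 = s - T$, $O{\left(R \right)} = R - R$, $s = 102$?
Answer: $- \frac{108454896}{117611} - \frac{182584 \sqrt{3}}{117611} \approx -924.84$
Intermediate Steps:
$E{\left(a \right)} = \sqrt{8 + a}$
$O{\left(R \right)} = 0$
$I{\left(T \right)} = 99 - T$ ($I{\left(T \right)} = -3 - \left(-102 + T\right) = 99 - T$)
$- \frac{91292}{I{\left(\frac{1}{O{\left(c{\left(5 \right)} \right)} + E{\left(4 \right)}} \right)}} = - \frac{91292}{99 - \frac{1}{0 + \sqrt{8 + 4}}} = - \frac{91292}{99 - \frac{1}{0 + \sqrt{12}}} = - \frac{91292}{99 - \frac{1}{0 + 2 \sqrt{3}}} = - \frac{91292}{99 - \frac{1}{2 \sqrt{3}}} = - \frac{91292}{99 - \frac{\sqrt{3}}{6}}$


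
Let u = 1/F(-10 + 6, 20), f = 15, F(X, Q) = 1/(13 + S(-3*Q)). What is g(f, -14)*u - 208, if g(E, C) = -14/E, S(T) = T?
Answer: -2462/15 ≈ -164.13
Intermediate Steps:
F(X, Q) = 1/(13 - 3*Q)
u = -47 (u = 1/(-1/(-13 + 3*20)) = 1/(-1/(-13 + 60)) = 1/(-1/47) = -47)
g(f, -14)*u - 208 = -14/15*(-47) - 208 = 658/15 - 208 = -2462/15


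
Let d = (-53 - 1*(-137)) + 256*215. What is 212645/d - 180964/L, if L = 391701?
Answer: 73317799609/21592125924 ≈ 3.3956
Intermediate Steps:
d = 55124 (d = (-53 + 137) + 55040 = 84 + 55040 = 55124)
212645/d - 180964/L = 212645/55124 - 180964/391701 = 73317799609/21592125924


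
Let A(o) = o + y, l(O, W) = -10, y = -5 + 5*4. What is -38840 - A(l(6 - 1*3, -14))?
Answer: -38845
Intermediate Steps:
y = 15 (y = -5 + 20 = 15)
A(o) = 15 + o (A(o) = o + 15 = 15 + o)
-38840 - A(l(6 - 1*3, -14)) = -38840 - (15 - 10) = -38840 - 1*5 = -38840 - 5 = -38845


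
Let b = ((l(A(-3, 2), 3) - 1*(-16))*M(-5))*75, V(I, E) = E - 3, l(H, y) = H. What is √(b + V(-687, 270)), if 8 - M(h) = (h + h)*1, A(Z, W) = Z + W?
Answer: √20517 ≈ 143.24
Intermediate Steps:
A(Z, W) = W + Z
V(I, E) = -3 + E
M(h) = 8 - 2*h (M(h) = 8 - (h + h) = 8 - 2*h)
b = 20250 (b = (((2 - 3) - 1*(-16))*(8 - 2*(-5)))*75 = ((-1 + 16)*(8 + 10))*75 = (15*18)*75 = 270*75 = 20250)
√(b + V(-687, 270)) = √(20250 + (-3 + 270)) = √(20250 + 267) = √20517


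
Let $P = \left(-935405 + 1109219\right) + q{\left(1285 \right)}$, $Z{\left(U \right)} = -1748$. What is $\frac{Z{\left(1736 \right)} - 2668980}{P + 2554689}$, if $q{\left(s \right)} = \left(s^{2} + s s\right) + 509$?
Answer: $- \frac{1335364}{3015731} \approx -0.4428$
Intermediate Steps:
$q{\left(s \right)} = 509 + 2 s^{2}$ ($q{\left(s \right)} = \left(s^{2} + s^{2}\right) + 509 = 2 s^{2} + 509 = 509 + 2 s^{2}$)
$P = 3476773$ ($P = \left(-935405 + 1109219\right) + \left(509 + 2 \cdot 1285^{2}\right) = 173814 + \left(509 + 2 \cdot 1651225\right) = 173814 + \left(509 + 3302450\right) = 173814 + 3302959 = 3476773$)
$\frac{Z{\left(1736 \right)} - 2668980}{P + 2554689} = \frac{-1748 - 2668980}{3476773 + 2554689} = - \frac{2670728}{6031462} = \left(-2670728\right) \frac{1}{6031462} = - \frac{1335364}{3015731}$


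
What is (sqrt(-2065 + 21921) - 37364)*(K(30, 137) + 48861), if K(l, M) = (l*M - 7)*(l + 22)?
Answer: -9797475988 + 1048868*sqrt(1241) ≈ -9.7605e+9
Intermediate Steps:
K(l, M) = (-7 + M*l)*(22 + l) (K(l, M) = (M*l - 7)*(22 + l) = (-7 + M*l)*(22 + l))
(sqrt(-2065 + 21921) - 37364)*(K(30, 137) + 48861) = (sqrt(-2065 + 21921) - 37364)*((-154 - 7*30 + 137*30**2 + 22*137*30) + 48861) = (sqrt(19856) - 37364)*((-154 - 210 + 137*900 + 90420) + 48861) = (4*sqrt(1241) - 37364)*((-154 - 210 + 123300 + 90420) + 48861) = (-37364 + 4*sqrt(1241))*(213356 + 48861) = (-37364 + 4*sqrt(1241))*262217 = -9797475988 + 1048868*sqrt(1241)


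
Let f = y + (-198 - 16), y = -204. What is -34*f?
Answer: 14212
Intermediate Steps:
f = -418 (f = -204 + (-198 - 16) = -204 - 214 = -418)
-34*f = -34*(-418) = 14212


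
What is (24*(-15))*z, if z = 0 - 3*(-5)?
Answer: -5400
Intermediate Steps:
z = 15 (z = 0 + 15 = 15)
(24*(-15))*z = (24*(-15))*15 = -360*15 = -5400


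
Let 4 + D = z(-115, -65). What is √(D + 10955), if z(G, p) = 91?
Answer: √11042 ≈ 105.08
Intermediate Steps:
D = 87 (D = -4 + 91 = 87)
√(D + 10955) = √(87 + 10955) = √11042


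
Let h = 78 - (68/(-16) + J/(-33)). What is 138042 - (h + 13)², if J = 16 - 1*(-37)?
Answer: 2241787583/17424 ≈ 1.2866e+5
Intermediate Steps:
J = 53 (J = 16 + 37 = 53)
h = 11069/132 (h = 78 - (68/(-16) + 53/(-33)) = 78 - (68*(-1/16) + 53*(-1/33)) = 78 - (-17/4 - 53/33) = 78 - 1*(-773/132) = 78 + 773/132 = 11069/132 ≈ 83.856)
138042 - (h + 13)² = 138042 - (11069/132 + 13)² = 138042 - (12785/132)² = 138042 - 1*163456225/17424 = 138042 - 163456225/17424 = 2241787583/17424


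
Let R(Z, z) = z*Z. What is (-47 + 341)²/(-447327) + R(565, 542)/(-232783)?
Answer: -758965114/503044063 ≈ -1.5087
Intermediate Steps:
R(Z, z) = Z*z
(-47 + 341)²/(-447327) + R(565, 542)/(-232783) = (-47 + 341)²/(-447327) + (565*542)/(-232783) = 294²*(-1/447327) + 306230*(-1/232783) = 86436*(-1/447327) - 306230/232783 = -9604/49703 - 306230/232783 = -758965114/503044063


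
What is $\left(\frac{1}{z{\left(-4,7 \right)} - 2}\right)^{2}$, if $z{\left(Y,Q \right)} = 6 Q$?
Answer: $\frac{1}{1600} \approx 0.000625$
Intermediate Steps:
$\left(\frac{1}{z{\left(-4,7 \right)} - 2}\right)^{2} = \left(\frac{1}{6 \cdot 7 - 2}\right)^{2} = \left(\frac{1}{42 - 2}\right)^{2} = \left(\frac{1}{40}\right)^{2} = \frac{1}{1600}$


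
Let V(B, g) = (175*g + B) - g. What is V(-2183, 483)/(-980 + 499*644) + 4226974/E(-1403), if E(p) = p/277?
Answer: -375119108307871/449487528 ≈ -8.3455e+5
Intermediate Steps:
E(p) = p/277 (E(p) = p*(1/277) = p/277)
V(B, g) = B + 174*g (V(B, g) = (B + 175*g) - g = B + 174*g)
V(-2183, 483)/(-980 + 499*644) + 4226974/E(-1403) = (-2183 + 174*483)/(-980 + 499*644) + 4226974/(((1/277)*(-1403))) = (-2183 + 84042)/(-980 + 321356) + 4226974/(-1403/277) = 81859/320376 + 4226974*(-277/1403) = 81859*(1/320376) - 1170871798/1403 = 81859/320376 - 1170871798/1403 = -375119108307871/449487528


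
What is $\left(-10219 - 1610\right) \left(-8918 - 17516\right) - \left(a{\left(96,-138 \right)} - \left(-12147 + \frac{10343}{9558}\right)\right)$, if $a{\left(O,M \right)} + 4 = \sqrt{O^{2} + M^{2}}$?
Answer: $\frac{2988553806137}{9558} - 6 \sqrt{785} \approx 3.1268 \cdot 10^{8}$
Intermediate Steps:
$a{\left(O,M \right)} = -4 + \sqrt{M^{2} + O^{2}}$ ($a{\left(O,M \right)} = -4 + \sqrt{O^{2} + M^{2}} = -4 + \sqrt{M^{2} + O^{2}}$)
$\left(-10219 - 1610\right) \left(-8918 - 17516\right) - \left(a{\left(96,-138 \right)} - \left(-12147 + \frac{10343}{9558}\right)\right) = \left(-10219 - 1610\right) \left(-8918 - 17516\right) - \left(\left(-4 + \sqrt{\left(-138\right)^{2} + 96^{2}}\right) - \left(-12147 + \frac{10343}{9558}\right)\right) = \left(-11829\right) \left(-26434\right) - \left(\left(-4 + \sqrt{19044 + 9216}\right) + \left(\left(-10343\right) \frac{1}{9558} + 12147\right)\right) = 312687786 - \left(\left(-4 + \sqrt{28260}\right) + \left(- \frac{10343}{9558} + 12147\right)\right) = 312687786 - \left(\left(-4 + 6 \sqrt{785}\right) + \frac{116090683}{9558}\right) = 312687786 - \left(\frac{116052451}{9558} + 6 \sqrt{785}\right) = \frac{2988553806137}{9558} - 6 \sqrt{785}$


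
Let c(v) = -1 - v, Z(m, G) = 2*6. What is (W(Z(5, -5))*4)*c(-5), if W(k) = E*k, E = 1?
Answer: 192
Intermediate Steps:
Z(m, G) = 12
W(k) = k (W(k) = 1*k = k)
(W(Z(5, -5))*4)*c(-5) = (12*4)*(-1 - 1*(-5)) = 48*(-1 + 5) = 48*4 = 192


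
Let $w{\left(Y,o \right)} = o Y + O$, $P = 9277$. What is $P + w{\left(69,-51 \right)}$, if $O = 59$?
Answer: $5817$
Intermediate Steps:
$w{\left(Y,o \right)} = 59 + Y o$ ($w{\left(Y,o \right)} = o Y + 59 = Y o + 59 = 59 + Y o$)
$P + w{\left(69,-51 \right)} = 9277 + \left(59 + 69 \left(-51\right)\right) = 9277 + \left(59 - 3519\right) = 9277 - 3460 = 5817$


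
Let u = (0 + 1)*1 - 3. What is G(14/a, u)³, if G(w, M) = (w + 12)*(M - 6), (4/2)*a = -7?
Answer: -262144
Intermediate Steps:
a = -7/2 (a = (½)*(-7) = -7/2 ≈ -3.5000)
u = -2 (u = 1*1 - 3 = 1 - 3 = -2)
G(w, M) = (-6 + M)*(12 + w) (G(w, M) = (12 + w)*(-6 + M) = (-6 + M)*(12 + w))
G(14/a, u)³ = (-72 - 84/(-7/2) + 12*(-2) - 28/(-7/2))³ = (-72 - 84*(-2)/7 - 24 - 28*(-2)/7)³ = (-72 - 6*(-4) - 24 - 2*(-4))³ = (-72 + 24 - 24 + 8)³ = (-64)³ = -262144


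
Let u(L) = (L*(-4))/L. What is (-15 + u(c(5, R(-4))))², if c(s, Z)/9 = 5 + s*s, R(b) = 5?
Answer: 361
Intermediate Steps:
c(s, Z) = 45 + 9*s² (c(s, Z) = 9*(5 + s*s) = 9*(5 + s²) = 45 + 9*s²)
u(L) = -4 (u(L) = (-4*L)/L = -4)
(-15 + u(c(5, R(-4))))² = (-15 - 4)² = (-19)² = 361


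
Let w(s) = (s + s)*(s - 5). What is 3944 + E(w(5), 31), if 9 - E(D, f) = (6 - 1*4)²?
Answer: 3949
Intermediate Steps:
w(s) = 2*s*(-5 + s) (w(s) = (2*s)*(-5 + s) = 2*s*(-5 + s))
E(D, f) = 5 (E(D, f) = 9 - (6 - 1*4)² = 9 - (6 - 4)² = 9 - 1*2² = 9 - 1*4 = 9 - 4 = 5)
3944 + E(w(5), 31) = 3944 + 5 = 3949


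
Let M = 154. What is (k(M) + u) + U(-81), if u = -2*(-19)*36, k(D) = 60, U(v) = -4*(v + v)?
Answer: 2076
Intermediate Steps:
U(v) = -8*v
u = 1368 (u = 38*36 = 1368)
(k(M) + u) + U(-81) = (60 + 1368) - 8*(-81) = 1428 + 648 = 2076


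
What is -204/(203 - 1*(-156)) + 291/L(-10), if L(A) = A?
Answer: -106509/3590 ≈ -29.668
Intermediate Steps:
-204/(203 - 1*(-156)) + 291/L(-10) = -204/(203 - 1*(-156)) + 291/(-10) = -204/(203 + 156) + 291*(-1/10) = -204/359 - 291/10 = -106509/3590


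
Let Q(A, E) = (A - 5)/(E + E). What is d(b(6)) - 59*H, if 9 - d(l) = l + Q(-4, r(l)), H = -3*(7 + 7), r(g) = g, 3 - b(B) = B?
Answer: 4977/2 ≈ 2488.5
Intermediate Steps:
b(B) = 3 - B
H = -42 (H = -3*14 = -42)
Q(A, E) = (-5 + A)/(2*E) (Q(A, E) = (-5 + A)/((2*E)) = (-5 + A)*(1/(2*E)) = (-5 + A)/(2*E))
d(l) = 9 - l + 9/(2*l) (d(l) = 9 - (l + (-5 - 4)/(2*l)) = 9 - (l + (½)*(-9)/l) = 9 - (l - 9/(2*l)) = 9 + (-l + 9/(2*l)) = 9 - l + 9/(2*l))
d(b(6)) - 59*H = (9 - (3 - 1*6) + 9/(2*(3 - 1*6))) - 59*(-42) = (9 - (3 - 6) + 9/(2*(3 - 6))) + 2478 = (9 - 1*(-3) + (9/2)/(-3)) + 2478 = (9 + 3 + (9/2)*(-⅓)) + 2478 = (9 + 3 - 3/2) + 2478 = 21/2 + 2478 = 4977/2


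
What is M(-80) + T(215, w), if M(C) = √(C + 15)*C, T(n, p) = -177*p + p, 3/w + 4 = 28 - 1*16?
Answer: -66 - 80*I*√65 ≈ -66.0 - 644.98*I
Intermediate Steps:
w = 3/8 (w = 3/(-4 + (28 - 1*16)) = 3/(-4 + (28 - 16)) = 3/(-4 + 12) = 3/8 ≈ 0.37500)
T(n, p) = -176*p
M(C) = C*√(15 + C) (M(C) = √(15 + C)*C = C*√(15 + C))
M(-80) + T(215, w) = -80*√(15 - 80) - 176*3/8 = -80*I*√65 - 66 = -66 - 80*I*√65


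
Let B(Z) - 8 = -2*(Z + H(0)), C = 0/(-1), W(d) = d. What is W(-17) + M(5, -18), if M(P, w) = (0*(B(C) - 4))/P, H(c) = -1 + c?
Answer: -17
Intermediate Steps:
C = 0 (C = 0*(-1) = 0)
B(Z) = 10 - 2*Z (B(Z) = 8 - 2*(Z + (-1 + 0)) = 8 - 2*(Z - 1) = 8 - 2*(-1 + Z) = 8 + (2 - 2*Z) = 10 - 2*Z)
M(P, w) = 0 (M(P, w) = (0*((10 - 2*0) - 4))/P = (0*((10 + 0) - 4))/P = (0*(10 - 4))/P = (0*6)/P = 0/P = 0)
W(-17) + M(5, -18) = -17 + 0 = -17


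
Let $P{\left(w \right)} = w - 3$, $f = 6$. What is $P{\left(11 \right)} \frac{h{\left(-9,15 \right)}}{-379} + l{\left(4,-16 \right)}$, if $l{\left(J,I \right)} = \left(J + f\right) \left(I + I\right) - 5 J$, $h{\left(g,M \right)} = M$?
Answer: $- \frac{128980}{379} \approx -340.32$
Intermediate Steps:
$P{\left(w \right)} = -3 + w$
$l{\left(J,I \right)} = - 5 J + 2 I \left(6 + J\right)$ ($l{\left(J,I \right)} = \left(J + 6\right) \left(I + I\right) - 5 J = \left(6 + J\right) 2 I - 5 J = 2 I \left(6 + J\right) - 5 J = - 5 J + 2 I \left(6 + J\right)$)
$P{\left(11 \right)} \frac{h{\left(-9,15 \right)}}{-379} + l{\left(4,-16 \right)} = \left(-3 + 11\right) \frac{15}{-379} + \left(\left(-5\right) 4 + 12 \left(-16\right) + 2 \left(-16\right) 4\right) = 8 \cdot 15 \left(- \frac{1}{379}\right) - 340 = 8 \left(- \frac{15}{379}\right) - 340 = - \frac{120}{379} - 340 = - \frac{128980}{379}$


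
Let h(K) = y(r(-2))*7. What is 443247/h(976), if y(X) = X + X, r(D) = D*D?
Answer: 63321/8 ≈ 7915.1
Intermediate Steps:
r(D) = D**2
y(X) = 2*X
h(K) = 56 (h(K) = (2*(-2)**2)*7 = (2*4)*7 = 8*7 = 56)
443247/h(976) = 443247/56 = 443247*(1/56) = 63321/8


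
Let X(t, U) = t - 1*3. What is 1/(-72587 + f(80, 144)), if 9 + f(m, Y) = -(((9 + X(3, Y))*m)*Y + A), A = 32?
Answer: -1/176308 ≈ -5.6719e-6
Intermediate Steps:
X(t, U) = -3 + t (X(t, U) = t - 3 = -3 + t)
f(m, Y) = -41 - 9*Y*m (f(m, Y) = -9 - (((9 + (-3 + 3))*m)*Y + 32) = -9 - (((9 + 0)*m)*Y + 32) = -9 - ((9*m)*Y + 32) = -9 - (9*Y*m + 32) = -9 - (32 + 9*Y*m) = -9 + (-32 - 9*Y*m) = -41 - 9*Y*m)
1/(-72587 + f(80, 144)) = 1/(-72587 + (-41 - 9*144*80)) = 1/(-72587 + (-41 - 103680)) = 1/(-72587 - 103721) = 1/(-176308) = -1/176308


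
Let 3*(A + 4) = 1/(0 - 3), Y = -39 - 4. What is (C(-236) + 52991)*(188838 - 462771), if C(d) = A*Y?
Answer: -14564408870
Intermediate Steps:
Y = -43
A = -37/9 (A = -4 + 1/(3*(0 - 3)) = -4 + (1/3)/(-3) = -4 + (1/3)*(-1/3) = -4 - 1/9 = -37/9 ≈ -4.1111)
C(d) = 1591/9 (C(d) = -37/9*(-43) = 1591/9)
(C(-236) + 52991)*(188838 - 462771) = (1591/9 + 52991)*(188838 - 462771) = (478510/9)*(-273933) = -14564408870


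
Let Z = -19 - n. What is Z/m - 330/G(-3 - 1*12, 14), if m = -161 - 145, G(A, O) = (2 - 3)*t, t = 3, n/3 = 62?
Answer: 33865/306 ≈ 110.67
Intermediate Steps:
n = 186 (n = 3*62 = 186)
G(A, O) = -3 (G(A, O) = (2 - 3)*3 = -1*3 = -3)
m = -306
Z = -205 (Z = -19 - 1*186 = -19 - 186 = -205)
Z/m - 330/G(-3 - 1*12, 14) = -205/(-306) - 330/(-3) = -205*(-1/306) - 330*(-1/3) = 205/306 + 110 = 33865/306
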